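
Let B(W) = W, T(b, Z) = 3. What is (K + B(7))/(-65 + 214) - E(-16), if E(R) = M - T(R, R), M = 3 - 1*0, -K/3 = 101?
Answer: -296/149 ≈ -1.9866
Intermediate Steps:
K = -303 (K = -3*101 = -303)
M = 3 (M = 3 + 0 = 3)
E(R) = 0 (E(R) = 3 - 1*3 = 3 - 3 = 0)
(K + B(7))/(-65 + 214) - E(-16) = (-303 + 7)/(-65 + 214) - 1*0 = -296/149 + 0 = -296/149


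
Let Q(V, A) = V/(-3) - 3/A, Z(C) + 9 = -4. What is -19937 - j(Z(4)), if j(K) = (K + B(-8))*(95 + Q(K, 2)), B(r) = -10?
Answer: -106121/6 ≈ -17687.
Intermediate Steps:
Z(C) = -13 (Z(C) = -9 - 4 = -13)
Q(V, A) = -3/A - V/3 (Q(V, A) = V*(-⅓) - 3/A = -V/3 - 3/A = -3/A - V/3)
j(K) = (-10 + K)*(187/2 - K/3) (j(K) = (K - 10)*(95 + (-3/2 - K/3)) = (-10 + K)*(95 + (-3*½ - K/3)) = (-10 + K)*(95 + (-3/2 - K/3)) = (-10 + K)*(187/2 - K/3))
-19937 - j(Z(4)) = -19937 - (-935 - ⅓*(-13)² + (581/6)*(-13)) = -19937 - (-935 - ⅓*169 - 7553/6) = -19937 - (-935 - 169/3 - 7553/6) = -19937 - 1*(-13501/6) = -19937 + 13501/6 = -106121/6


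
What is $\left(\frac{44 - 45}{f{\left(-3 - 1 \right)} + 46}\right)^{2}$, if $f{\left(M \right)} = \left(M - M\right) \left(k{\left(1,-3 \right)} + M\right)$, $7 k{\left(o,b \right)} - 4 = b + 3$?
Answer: $\frac{1}{2116} \approx 0.00047259$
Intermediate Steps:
$k{\left(o,b \right)} = 1 + \frac{b}{7}$ ($k{\left(o,b \right)} = \frac{4}{7} + \frac{b + 3}{7} = \frac{4}{7} + \frac{3 + b}{7} = \frac{4}{7} + \left(\frac{3}{7} + \frac{b}{7}\right) = 1 + \frac{b}{7}$)
$f{\left(M \right)} = 0$ ($f{\left(M \right)} = \left(M - M\right) \left(\left(1 + \frac{1}{7} \left(-3\right)\right) + M\right) = 0 \left(\left(1 - \frac{3}{7}\right) + M\right) = 0 \left(\frac{4}{7} + M\right) = 0$)
$\left(\frac{44 - 45}{f{\left(-3 - 1 \right)} + 46}\right)^{2} = \left(\frac{44 - 45}{0 + 46}\right)^{2} = \left(- \frac{1}{46}\right)^{2} = \frac{1}{2116}$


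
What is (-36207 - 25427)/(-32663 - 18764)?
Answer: 61634/51427 ≈ 1.1985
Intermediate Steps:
(-36207 - 25427)/(-32663 - 18764) = -61634/(-51427) = -61634*(-1/51427) = 61634/51427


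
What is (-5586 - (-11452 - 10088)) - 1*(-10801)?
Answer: 26755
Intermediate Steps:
(-5586 - (-11452 - 10088)) - 1*(-10801) = (-5586 - 1*(-21540)) + 10801 = (-5586 + 21540) + 10801 = 15954 + 10801 = 26755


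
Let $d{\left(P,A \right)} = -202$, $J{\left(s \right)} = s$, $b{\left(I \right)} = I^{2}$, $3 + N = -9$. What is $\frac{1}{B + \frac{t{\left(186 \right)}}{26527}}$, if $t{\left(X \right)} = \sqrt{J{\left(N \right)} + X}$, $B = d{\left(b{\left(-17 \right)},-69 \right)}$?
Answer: $- \frac{71071854629}{14356514634971} - \frac{26527 \sqrt{174}}{28713029269942} \approx -0.0049505$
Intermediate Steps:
$N = -12$ ($N = -3 - 9 = -12$)
$B = -202$
$t{\left(X \right)} = \sqrt{-12 + X}$
$\frac{1}{B + \frac{t{\left(186 \right)}}{26527}} = \frac{1}{-202 + \frac{\sqrt{-12 + 186}}{26527}} = \frac{1}{-202 + \sqrt{174} \cdot \frac{1}{26527}} = \frac{1}{-202 + \frac{\sqrt{174}}{26527}}$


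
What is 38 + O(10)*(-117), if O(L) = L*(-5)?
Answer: 5888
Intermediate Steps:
O(L) = -5*L
38 + O(10)*(-117) = 38 - 5*10*(-117) = 38 - 50*(-117) = 38 + 5850 = 5888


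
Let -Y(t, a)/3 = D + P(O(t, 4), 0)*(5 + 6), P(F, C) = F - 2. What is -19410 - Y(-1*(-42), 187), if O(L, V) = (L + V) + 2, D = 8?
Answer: -17868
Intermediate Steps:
O(L, V) = 2 + L + V
P(F, C) = -2 + F
Y(t, a) = -156 - 33*t (Y(t, a) = -3*(8 + (-2 + (2 + t + 4))*(5 + 6)) = -3*(8 + (-2 + (6 + t))*11) = -3*(8 + (4 + t)*11) = -3*(8 + (44 + 11*t)) = -3*(52 + 11*t) = -156 - 33*t)
-19410 - Y(-1*(-42), 187) = -19410 - (-156 - (-33)*(-42)) = -19410 - (-156 - 33*42) = -19410 - (-156 - 1386) = -19410 - 1*(-1542) = -19410 + 1542 = -17868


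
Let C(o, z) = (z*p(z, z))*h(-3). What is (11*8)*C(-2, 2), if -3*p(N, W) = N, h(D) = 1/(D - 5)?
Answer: 44/3 ≈ 14.667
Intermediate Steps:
h(D) = 1/(-5 + D)
p(N, W) = -N/3
C(o, z) = z²/24 (C(o, z) = (z*(-z/3))/(-5 - 3) = -z²/3/(-8) = -z²/3*(-⅛) = z²/24)
(11*8)*C(-2, 2) = (11*8)*((1/24)*2²) = 88*((1/24)*4) = 88*(⅙) = 44/3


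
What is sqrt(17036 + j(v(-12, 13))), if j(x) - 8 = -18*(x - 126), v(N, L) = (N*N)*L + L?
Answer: I*sqrt(14618) ≈ 120.9*I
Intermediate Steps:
v(N, L) = L + L*N**2 (v(N, L) = N**2*L + L = L*N**2 + L = L + L*N**2)
j(x) = 2276 - 18*x (j(x) = 8 - 18*(x - 126) = 8 - 18*(-126 + x) = 8 + (2268 - 18*x) = 2276 - 18*x)
sqrt(17036 + j(v(-12, 13))) = sqrt(17036 + (2276 - 234*(1 + (-12)**2))) = sqrt(17036 + (2276 - 234*(1 + 144))) = sqrt(17036 + (2276 - 234*145)) = sqrt(17036 + (2276 - 18*1885)) = sqrt(17036 + (2276 - 33930)) = sqrt(17036 - 31654) = sqrt(-14618) = I*sqrt(14618)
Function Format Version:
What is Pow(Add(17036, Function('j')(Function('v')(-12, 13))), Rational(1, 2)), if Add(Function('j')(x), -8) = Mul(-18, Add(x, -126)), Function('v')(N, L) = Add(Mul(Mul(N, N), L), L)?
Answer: Mul(I, Pow(14618, Rational(1, 2))) ≈ Mul(120.90, I)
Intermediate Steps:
Function('v')(N, L) = Add(L, Mul(L, Pow(N, 2))) (Function('v')(N, L) = Add(Mul(Pow(N, 2), L), L) = Add(Mul(L, Pow(N, 2)), L) = Add(L, Mul(L, Pow(N, 2))))
Function('j')(x) = Add(2276, Mul(-18, x)) (Function('j')(x) = Add(8, Mul(-18, Add(x, -126))) = Add(8, Mul(-18, Add(-126, x))) = Add(8, Add(2268, Mul(-18, x))) = Add(2276, Mul(-18, x)))
Pow(Add(17036, Function('j')(Function('v')(-12, 13))), Rational(1, 2)) = Pow(Add(17036, Add(2276, Mul(-18, Mul(13, Add(1, Pow(-12, 2)))))), Rational(1, 2)) = Pow(Add(17036, Add(2276, Mul(-18, Mul(13, Add(1, 144))))), Rational(1, 2)) = Pow(Add(17036, Add(2276, Mul(-18, Mul(13, 145)))), Rational(1, 2)) = Pow(Add(17036, Add(2276, Mul(-18, 1885))), Rational(1, 2)) = Pow(Add(17036, Add(2276, -33930)), Rational(1, 2)) = Pow(Add(17036, -31654), Rational(1, 2)) = Pow(-14618, Rational(1, 2)) = Mul(I, Pow(14618, Rational(1, 2)))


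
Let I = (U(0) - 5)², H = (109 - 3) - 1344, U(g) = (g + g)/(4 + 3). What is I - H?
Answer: 1263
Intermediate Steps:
U(g) = 2*g/7 (U(g) = (2*g)/7 = (2*g)*(⅐) = 2*g/7)
H = -1238 (H = 106 - 1344 = -1238)
I = 25 (I = ((2/7)*0 - 5)² = (0 - 5)² = (-5)² = 25)
I - H = 25 - 1*(-1238) = 25 + 1238 = 1263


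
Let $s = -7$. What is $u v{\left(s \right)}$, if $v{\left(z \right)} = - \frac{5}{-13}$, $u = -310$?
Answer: $- \frac{1550}{13} \approx -119.23$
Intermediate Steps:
$v{\left(z \right)} = \frac{5}{13}$ ($v{\left(z \right)} = \left(-5\right) \left(- \frac{1}{13}\right) = \frac{5}{13}$)
$u v{\left(s \right)} = \left(-310\right) \frac{5}{13} = - \frac{1550}{13}$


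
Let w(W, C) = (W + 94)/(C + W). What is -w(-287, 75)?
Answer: -193/212 ≈ -0.91038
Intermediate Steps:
w(W, C) = (94 + W)/(C + W)
-w(-287, 75) = -(94 - 287)/(75 - 287) = -(-193)/(-212) = -(-1)*(-193)/212 = -1*193/212 = -193/212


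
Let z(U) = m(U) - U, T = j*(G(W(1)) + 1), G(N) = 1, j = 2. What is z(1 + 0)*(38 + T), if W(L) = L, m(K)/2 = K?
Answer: 42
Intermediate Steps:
m(K) = 2*K
T = 4 (T = 2*(1 + 1) = 2*2 = 4)
z(U) = U (z(U) = 2*U - U = U)
z(1 + 0)*(38 + T) = (1 + 0)*(38 + 4) = 1*42 = 42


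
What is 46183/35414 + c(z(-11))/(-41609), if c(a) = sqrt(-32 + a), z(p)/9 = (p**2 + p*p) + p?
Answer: 46183/35414 - sqrt(2047)/41609 ≈ 1.3030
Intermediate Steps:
z(p) = 9*p + 18*p**2 (z(p) = 9*((p**2 + p*p) + p) = 9*((p**2 + p**2) + p) = 9*(2*p**2 + p) = 9*(p + 2*p**2) = 9*p + 18*p**2)
46183/35414 + c(z(-11))/(-41609) = 46183/35414 + sqrt(-32 + 9*(-11)*(1 + 2*(-11)))/(-41609) = 46183*(1/35414) + sqrt(-32 + 9*(-11)*(1 - 22))*(-1/41609) = 46183/35414 + sqrt(-32 + 9*(-11)*(-21))*(-1/41609) = 46183/35414 + sqrt(-32 + 2079)*(-1/41609) = 46183/35414 + sqrt(2047)*(-1/41609) = 46183/35414 - sqrt(2047)/41609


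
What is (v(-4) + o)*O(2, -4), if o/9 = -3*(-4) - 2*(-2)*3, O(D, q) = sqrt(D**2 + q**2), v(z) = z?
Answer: 424*sqrt(5) ≈ 948.09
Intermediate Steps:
o = 216 (o = 9*(-3*(-4) - 2*(-2)*3) = 9*(12 + 4*3) = 9*(12 + 12) = 9*24 = 216)
(v(-4) + o)*O(2, -4) = (-4 + 216)*sqrt(2**2 + (-4)**2) = 212*sqrt(4 + 16) = 212*sqrt(20) = 212*(2*sqrt(5)) = 424*sqrt(5)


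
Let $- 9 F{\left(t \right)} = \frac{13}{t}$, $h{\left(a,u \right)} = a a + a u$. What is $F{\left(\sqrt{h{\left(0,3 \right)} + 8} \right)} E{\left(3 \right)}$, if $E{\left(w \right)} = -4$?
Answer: $\frac{13 \sqrt{2}}{9} \approx 2.0428$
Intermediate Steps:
$h{\left(a,u \right)} = a^{2} + a u$
$F{\left(t \right)} = - \frac{13}{9 t}$ ($F{\left(t \right)} = - \frac{13 \frac{1}{t}}{9} = - \frac{13}{9 t}$)
$F{\left(\sqrt{h{\left(0,3 \right)} + 8} \right)} E{\left(3 \right)} = - \frac{13}{9 \sqrt{0 \left(0 + 3\right) + 8}} \left(-4\right) = - \frac{13}{9 \sqrt{0 \cdot 3 + 8}} \left(-4\right) = - \frac{13}{9 \sqrt{0 + 8}} \left(-4\right) = - \frac{13}{9 \sqrt{8}} \left(-4\right) = - \frac{13}{9 \cdot 2 \sqrt{2}} \left(-4\right) = - \frac{13 \frac{\sqrt{2}}{4}}{9} \left(-4\right) = - \frac{13 \sqrt{2}}{36} \left(-4\right) = \frac{13 \sqrt{2}}{9}$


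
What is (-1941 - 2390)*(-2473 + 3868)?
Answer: -6041745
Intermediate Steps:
(-1941 - 2390)*(-2473 + 3868) = -4331*1395 = -6041745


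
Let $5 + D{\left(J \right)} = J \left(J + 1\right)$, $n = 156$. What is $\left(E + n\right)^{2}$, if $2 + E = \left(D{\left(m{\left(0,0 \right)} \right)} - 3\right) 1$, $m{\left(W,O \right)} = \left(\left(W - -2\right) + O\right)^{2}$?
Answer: $27556$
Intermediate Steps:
$m{\left(W,O \right)} = \left(2 + O + W\right)^{2}$ ($m{\left(W,O \right)} = \left(\left(W + 2\right) + O\right)^{2} = \left(\left(2 + W\right) + O\right)^{2} = \left(2 + O + W\right)^{2}$)
$D{\left(J \right)} = -5 + J \left(1 + J\right)$ ($D{\left(J \right)} = -5 + J \left(J + 1\right) = -5 + J \left(1 + J\right)$)
$E = 10$ ($E = -2 + \left(\left(-5 + \left(2 + 0 + 0\right)^{2} + \left(\left(2 + 0 + 0\right)^{2}\right)^{2}\right) - 3\right) 1 = -2 + \left(\left(-5 + 2^{2} + \left(2^{2}\right)^{2}\right) - 3\right) 1 = -2 + \left(\left(-5 + 4 + 4^{2}\right) - 3\right) 1 = -2 + \left(\left(-5 + 4 + 16\right) - 3\right) 1 = -2 + \left(15 - 3\right) 1 = -2 + 12 \cdot 1 = -2 + 12 = 10$)
$\left(E + n\right)^{2} = \left(10 + 156\right)^{2} = 166^{2} = 27556$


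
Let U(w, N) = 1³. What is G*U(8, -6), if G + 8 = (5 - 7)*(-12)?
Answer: 16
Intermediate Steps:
G = 16 (G = -8 + (5 - 7)*(-12) = -8 - 2*(-12) = -8 + 24 = 16)
U(w, N) = 1
G*U(8, -6) = 16*1 = 16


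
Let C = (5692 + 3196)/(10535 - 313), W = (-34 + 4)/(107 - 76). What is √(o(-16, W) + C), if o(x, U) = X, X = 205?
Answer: 3*√597532121/5111 ≈ 14.348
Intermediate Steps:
W = -30/31 ≈ -0.96774
o(x, U) = 205
C = 4444/5111 (C = 8888/10222 = 8888*(1/10222) = 4444/5111 ≈ 0.86950)
√(o(-16, W) + C) = √(205 + 4444/5111) = √(1052199/5111) = 3*√597532121/5111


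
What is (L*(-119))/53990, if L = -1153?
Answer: 137207/53990 ≈ 2.5413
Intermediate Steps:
(L*(-119))/53990 = -1153*(-119)/53990 = 137207*(1/53990) = 137207/53990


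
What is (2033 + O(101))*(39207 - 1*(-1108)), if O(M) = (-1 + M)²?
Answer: 485110395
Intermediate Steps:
(2033 + O(101))*(39207 - 1*(-1108)) = (2033 + (-1 + 101)²)*(39207 - 1*(-1108)) = (2033 + 100²)*(39207 + 1108) = (2033 + 10000)*40315 = 12033*40315 = 485110395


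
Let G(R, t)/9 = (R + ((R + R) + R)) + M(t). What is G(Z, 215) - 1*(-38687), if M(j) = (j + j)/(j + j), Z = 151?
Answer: 44132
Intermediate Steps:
M(j) = 1 (M(j) = (2*j)/((2*j)) = (2*j)*(1/(2*j)) = 1)
G(R, t) = 9 + 36*R (G(R, t) = 9*((R + ((R + R) + R)) + 1) = 9*((R + (2*R + R)) + 1) = 9*((R + 3*R) + 1) = 9*(4*R + 1) = 9*(1 + 4*R) = 9 + 36*R)
G(Z, 215) - 1*(-38687) = (9 + 36*151) - 1*(-38687) = (9 + 5436) + 38687 = 5445 + 38687 = 44132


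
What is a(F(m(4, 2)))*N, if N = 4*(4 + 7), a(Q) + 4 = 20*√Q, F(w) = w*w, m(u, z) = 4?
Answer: 3344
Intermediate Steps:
F(w) = w²
a(Q) = -4 + 20*√Q
N = 44 (N = 4*11 = 44)
a(F(m(4, 2)))*N = (-4 + 20*√(4²))*44 = (-4 + 20*√16)*44 = (-4 + 20*4)*44 = (-4 + 80)*44 = 76*44 = 3344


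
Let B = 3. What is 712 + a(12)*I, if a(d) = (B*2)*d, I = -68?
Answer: -4184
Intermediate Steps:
a(d) = 6*d (a(d) = (3*2)*d = 6*d)
712 + a(12)*I = 712 + (6*12)*(-68) = 712 + 72*(-68) = 712 - 4896 = -4184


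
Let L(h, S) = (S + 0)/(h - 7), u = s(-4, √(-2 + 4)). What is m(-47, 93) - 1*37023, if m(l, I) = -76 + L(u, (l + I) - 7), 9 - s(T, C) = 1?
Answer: -37060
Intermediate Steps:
s(T, C) = 8 (s(T, C) = 9 - 1*1 = 9 - 1 = 8)
u = 8
L(h, S) = S/(-7 + h)
m(l, I) = -83 + I + l (m(l, I) = -76 + ((l + I) - 7)/(-7 + 8) = -76 + ((I + l) - 7)/1 = -76 + (-7 + I + l)*1 = -76 + (-7 + I + l) = -83 + I + l)
m(-47, 93) - 1*37023 = (-83 + 93 - 47) - 1*37023 = -37 - 37023 = -37060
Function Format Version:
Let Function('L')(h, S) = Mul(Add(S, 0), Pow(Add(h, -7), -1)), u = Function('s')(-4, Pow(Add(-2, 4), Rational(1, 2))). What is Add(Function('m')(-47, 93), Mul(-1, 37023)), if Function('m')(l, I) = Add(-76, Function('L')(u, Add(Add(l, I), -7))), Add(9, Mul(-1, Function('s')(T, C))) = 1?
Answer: -37060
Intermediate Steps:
Function('s')(T, C) = 8 (Function('s')(T, C) = Add(9, Mul(-1, 1)) = Add(9, -1) = 8)
u = 8
Function('L')(h, S) = Mul(S, Pow(Add(-7, h), -1))
Function('m')(l, I) = Add(-83, I, l) (Function('m')(l, I) = Add(-76, Mul(Add(Add(l, I), -7), Pow(Add(-7, 8), -1))) = Add(-76, Mul(Add(Add(I, l), -7), Pow(1, -1))) = Add(-76, Mul(Add(-7, I, l), 1)) = Add(-76, Add(-7, I, l)) = Add(-83, I, l))
Add(Function('m')(-47, 93), Mul(-1, 37023)) = Add(Add(-83, 93, -47), Mul(-1, 37023)) = Add(-37, -37023) = -37060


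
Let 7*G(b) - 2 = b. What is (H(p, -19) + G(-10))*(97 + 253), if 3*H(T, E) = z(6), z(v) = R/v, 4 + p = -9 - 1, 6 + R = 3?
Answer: -1375/3 ≈ -458.33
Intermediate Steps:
G(b) = 2/7 + b/7
R = -3 (R = -6 + 3 = -3)
p = -14 (p = -4 + (-9 - 1) = -4 - 10 = -14)
z(v) = -3/v
H(T, E) = -1/6 (H(T, E) = (-3/6)/3 = (-3*1/6)/3 = (1/3)*(-1/2) = -1/6)
(H(p, -19) + G(-10))*(97 + 253) = (-1/6 + (2/7 + (1/7)*(-10)))*(97 + 253) = (-1/6 + (2/7 - 10/7))*350 = (-1/6 - 8/7)*350 = -55/42*350 = -1375/3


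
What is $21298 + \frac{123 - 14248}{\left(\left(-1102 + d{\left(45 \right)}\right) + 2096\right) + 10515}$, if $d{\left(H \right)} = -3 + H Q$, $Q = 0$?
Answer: $\frac{245040663}{11506} \approx 21297.0$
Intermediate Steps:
$d{\left(H \right)} = -3$ ($d{\left(H \right)} = -3 + H 0 = -3 + 0 = -3$)
$21298 + \frac{123 - 14248}{\left(\left(-1102 + d{\left(45 \right)}\right) + 2096\right) + 10515} = 21298 + \frac{123 - 14248}{\left(\left(-1102 - 3\right) + 2096\right) + 10515} = 21298 - \frac{14125}{\left(-1105 + 2096\right) + 10515} = 21298 - \frac{14125}{991 + 10515} = 21298 - \frac{14125}{11506} = \frac{245040663}{11506}$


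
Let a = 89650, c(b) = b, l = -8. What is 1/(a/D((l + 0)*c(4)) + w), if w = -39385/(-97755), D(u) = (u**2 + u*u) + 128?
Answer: 21271488/884943751 ≈ 0.024037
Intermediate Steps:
D(u) = 128 + 2*u**2 (D(u) = (u**2 + u**2) + 128 = 2*u**2 + 128 = 128 + 2*u**2)
w = 7877/19551 (w = -39385*(-1/97755) = 7877/19551 ≈ 0.40289)
1/(a/D((l + 0)*c(4)) + w) = 1/(89650/(128 + 2*((-8 + 0)*4)**2) + 7877/19551) = 1/(89650/(128 + 2*(-8*4)**2) + 7877/19551) = 1/(89650/(128 + 2*(-32)**2) + 7877/19551) = 1/(89650/(128 + 2*1024) + 7877/19551) = 1/(89650/(128 + 2048) + 7877/19551) = 1/(89650/2176 + 7877/19551) = 1/(89650*(1/2176) + 7877/19551) = 1/(44825/1088 + 7877/19551) = 1/(884943751/21271488) = 21271488/884943751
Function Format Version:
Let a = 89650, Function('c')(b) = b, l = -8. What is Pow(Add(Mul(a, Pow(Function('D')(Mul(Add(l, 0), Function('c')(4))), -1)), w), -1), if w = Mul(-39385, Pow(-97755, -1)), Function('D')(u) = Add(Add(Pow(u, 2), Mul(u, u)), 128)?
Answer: Rational(21271488, 884943751) ≈ 0.024037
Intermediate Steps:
Function('D')(u) = Add(128, Mul(2, Pow(u, 2))) (Function('D')(u) = Add(Add(Pow(u, 2), Pow(u, 2)), 128) = Add(Mul(2, Pow(u, 2)), 128) = Add(128, Mul(2, Pow(u, 2))))
w = Rational(7877, 19551) (w = Mul(-39385, Rational(-1, 97755)) = Rational(7877, 19551) ≈ 0.40289)
Pow(Add(Mul(a, Pow(Function('D')(Mul(Add(l, 0), Function('c')(4))), -1)), w), -1) = Pow(Add(Mul(89650, Pow(Add(128, Mul(2, Pow(Mul(Add(-8, 0), 4), 2))), -1)), Rational(7877, 19551)), -1) = Pow(Add(Mul(89650, Pow(Add(128, Mul(2, Pow(Mul(-8, 4), 2))), -1)), Rational(7877, 19551)), -1) = Pow(Add(Mul(89650, Pow(Add(128, Mul(2, Pow(-32, 2))), -1)), Rational(7877, 19551)), -1) = Pow(Add(Mul(89650, Pow(Add(128, Mul(2, 1024)), -1)), Rational(7877, 19551)), -1) = Pow(Add(Mul(89650, Pow(Add(128, 2048), -1)), Rational(7877, 19551)), -1) = Pow(Add(Mul(89650, Pow(2176, -1)), Rational(7877, 19551)), -1) = Pow(Add(Mul(89650, Rational(1, 2176)), Rational(7877, 19551)), -1) = Pow(Add(Rational(44825, 1088), Rational(7877, 19551)), -1) = Pow(Rational(884943751, 21271488), -1) = Rational(21271488, 884943751)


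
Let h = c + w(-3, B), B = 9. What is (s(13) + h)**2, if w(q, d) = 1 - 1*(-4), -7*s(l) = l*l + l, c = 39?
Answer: 324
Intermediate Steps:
s(l) = -l/7 - l**2/7 (s(l) = -(l*l + l)/7 = -(l**2 + l)/7 = -(l + l**2)/7 = -l/7 - l**2/7)
w(q, d) = 5 (w(q, d) = 1 + 4 = 5)
h = 44 (h = 39 + 5 = 44)
(s(13) + h)**2 = (-1/7*13*(1 + 13) + 44)**2 = (-1/7*13*14 + 44)**2 = (-26 + 44)**2 = 18**2 = 324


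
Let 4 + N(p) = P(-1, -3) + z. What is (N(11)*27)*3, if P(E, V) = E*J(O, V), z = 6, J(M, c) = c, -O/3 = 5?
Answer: 405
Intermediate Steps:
O = -15 (O = -3*5 = -15)
P(E, V) = E*V
N(p) = 5 (N(p) = -4 + (-1*(-3) + 6) = -4 + (3 + 6) = -4 + 9 = 5)
(N(11)*27)*3 = (5*27)*3 = 135*3 = 405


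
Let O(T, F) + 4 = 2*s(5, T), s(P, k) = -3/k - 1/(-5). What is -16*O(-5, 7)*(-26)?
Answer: -4992/5 ≈ -998.40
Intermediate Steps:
s(P, k) = 1/5 - 3/k (s(P, k) = -3/k - 1*(-1/5) = -3/k + 1/5 = 1/5 - 3/k)
O(T, F) = -4 + 2*(-15 + T)/(5*T) (O(T, F) = -4 + 2*((-15 + T)/(5*T)) = -4 + 2*(-15 + T)/(5*T))
-16*O(-5, 7)*(-26) = -16*(-18/5 - 6/(-5))*(-26) = -16*(-18/5 - 6*(-1/5))*(-26) = -16*(-18/5 + 6/5)*(-26) = -16*(-12/5)*(-26) = (192/5)*(-26) = -4992/5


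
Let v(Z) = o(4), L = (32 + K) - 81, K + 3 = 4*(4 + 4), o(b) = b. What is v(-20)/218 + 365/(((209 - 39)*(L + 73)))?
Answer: 11561/196418 ≈ 0.058859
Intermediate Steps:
K = 29 (K = -3 + 4*(4 + 4) = -3 + 4*8 = -3 + 32 = 29)
L = -20 (L = (32 + 29) - 81 = 61 - 81 = -20)
v(Z) = 4
v(-20)/218 + 365/(((209 - 39)*(L + 73))) = 4/218 + 365/(((209 - 39)*(-20 + 73))) = 4*(1/218) + 365/((170*53)) = 2/109 + 365/9010 = 2/109 + 365*(1/9010) = 2/109 + 73/1802 = 11561/196418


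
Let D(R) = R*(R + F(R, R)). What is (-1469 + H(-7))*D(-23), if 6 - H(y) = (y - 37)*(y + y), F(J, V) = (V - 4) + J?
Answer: -3490641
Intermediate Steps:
F(J, V) = -4 + J + V (F(J, V) = (-4 + V) + J = -4 + J + V)
H(y) = 6 - 2*y*(-37 + y) (H(y) = 6 - (y - 37)*(y + y) = 6 - (-37 + y)*2*y = 6 - 2*y*(-37 + y))
D(R) = R*(-4 + 3*R) (D(R) = R*(R + (-4 + R + R)) = R*(R + (-4 + 2*R)) = R*(-4 + 3*R))
(-1469 + H(-7))*D(-23) = (-1469 + (6 - 2*(-7)² + 74*(-7)))*(-23*(-4 + 3*(-23))) = (-1469 + (6 - 2*49 - 518))*(-23*(-4 - 69)) = (-1469 + (6 - 98 - 518))*(-23*(-73)) = (-1469 - 610)*1679 = -2079*1679 = -3490641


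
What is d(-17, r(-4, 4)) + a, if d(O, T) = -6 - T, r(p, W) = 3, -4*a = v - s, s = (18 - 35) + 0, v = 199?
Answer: -63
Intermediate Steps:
s = -17 (s = -17 + 0 = -17)
a = -54 (a = -(199 - 1*(-17))/4 = -(199 + 17)/4 = -¼*216 = -54)
d(-17, r(-4, 4)) + a = (-6 - 1*3) - 54 = (-6 - 3) - 54 = -9 - 54 = -63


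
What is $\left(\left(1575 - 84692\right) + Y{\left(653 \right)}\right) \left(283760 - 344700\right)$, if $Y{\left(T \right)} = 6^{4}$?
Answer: $4986171740$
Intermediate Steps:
$Y{\left(T \right)} = 1296$
$\left(\left(1575 - 84692\right) + Y{\left(653 \right)}\right) \left(283760 - 344700\right) = \left(\left(1575 - 84692\right) + 1296\right) \left(283760 - 344700\right) = \left(\left(1575 - 84692\right) + 1296\right) \left(-60940\right) = \left(-83117 + 1296\right) \left(-60940\right) = \left(-81821\right) \left(-60940\right) = 4986171740$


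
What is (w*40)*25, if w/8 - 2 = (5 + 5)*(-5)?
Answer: -384000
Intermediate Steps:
w = -384 (w = 16 + 8*((5 + 5)*(-5)) = 16 + 8*(10*(-5)) = 16 + 8*(-50) = 16 - 400 = -384)
(w*40)*25 = -384*40*25 = -15360*25 = -384000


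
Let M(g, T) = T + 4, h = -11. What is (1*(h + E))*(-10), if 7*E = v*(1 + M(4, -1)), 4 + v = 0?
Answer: 930/7 ≈ 132.86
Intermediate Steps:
v = -4 (v = -4 + 0 = -4)
M(g, T) = 4 + T
E = -16/7 (E = (-4*(1 + (4 - 1)))/7 = (-4*(1 + 3))/7 = (-4*4)/7 = (⅐)*(-16) = -16/7 ≈ -2.2857)
(1*(h + E))*(-10) = (1*(-11 - 16/7))*(-10) = (1*(-93/7))*(-10) = -93/7*(-10) = 930/7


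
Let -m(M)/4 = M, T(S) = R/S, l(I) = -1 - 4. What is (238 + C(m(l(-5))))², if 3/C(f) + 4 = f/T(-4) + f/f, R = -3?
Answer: 285846649/5041 ≈ 56704.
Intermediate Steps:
l(I) = -5
T(S) = -3/S
m(M) = -4*M
C(f) = 3/(-3 + 4*f/3) (C(f) = 3/(-4 + (f/((-3/(-4))) + f/f)) = 3/(-4 + (f/((-3*(-¼))) + 1)) = 3/(-4 + (f/(¾) + 1)) = 3/(-4 + (f*(4/3) + 1)) = 3/(-4 + (4*f/3 + 1)) = 3/(-4 + (1 + 4*f/3)) = 3/(-3 + 4*f/3))
(238 + C(m(l(-5))))² = (238 + 9/(-9 + 4*(-4*(-5))))² = (238 + 9/(-9 + 4*20))² = (238 + 9/(-9 + 80))² = (238 + 9/71)² = (16907/71)² = 285846649/5041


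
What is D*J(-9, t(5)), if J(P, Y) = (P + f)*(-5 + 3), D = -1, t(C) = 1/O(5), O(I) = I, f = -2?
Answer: -22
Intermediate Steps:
t(C) = ⅕ (t(C) = 1/5 = ⅕)
J(P, Y) = 4 - 2*P (J(P, Y) = (P - 2)*(-5 + 3) = (-2 + P)*(-2) = 4 - 2*P)
D*J(-9, t(5)) = -(4 - 2*(-9)) = -(4 + 18) = -1*22 = -22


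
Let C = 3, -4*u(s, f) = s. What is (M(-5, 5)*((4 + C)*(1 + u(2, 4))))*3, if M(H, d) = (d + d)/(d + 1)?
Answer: 35/2 ≈ 17.500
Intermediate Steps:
M(H, d) = 2*d/(1 + d) (M(H, d) = (2*d)/(1 + d) = 2*d/(1 + d))
u(s, f) = -s/4
(M(-5, 5)*((4 + C)*(1 + u(2, 4))))*3 = ((2*5/(1 + 5))*((4 + 3)*(1 - 1/4*2)))*3 = ((2*5/6)*(7*(1 - 1/2)))*3 = ((2*5*(1/6))*(7*(1/2)))*3 = ((5/3)*(7/2))*3 = (35/6)*3 = 35/2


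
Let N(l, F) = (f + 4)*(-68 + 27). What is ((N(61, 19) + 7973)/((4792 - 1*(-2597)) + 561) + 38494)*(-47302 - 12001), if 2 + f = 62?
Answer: -6049551394549/2650 ≈ -2.2828e+9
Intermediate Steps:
f = 60 (f = -2 + 62 = 60)
N(l, F) = -2624 (N(l, F) = (60 + 4)*(-68 + 27) = 64*(-41) = -2624)
((N(61, 19) + 7973)/((4792 - 1*(-2597)) + 561) + 38494)*(-47302 - 12001) = ((-2624 + 7973)/((4792 - 1*(-2597)) + 561) + 38494)*(-47302 - 12001) = (5349/((4792 + 2597) + 561) + 38494)*(-59303) = (5349/(7389 + 561) + 38494)*(-59303) = (5349/7950 + 38494)*(-59303) = (5349*(1/7950) + 38494)*(-59303) = (1783/2650 + 38494)*(-59303) = (102010883/2650)*(-59303) = -6049551394549/2650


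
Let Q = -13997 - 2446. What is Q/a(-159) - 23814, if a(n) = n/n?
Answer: -40257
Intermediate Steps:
a(n) = 1
Q = -16443
Q/a(-159) - 23814 = -16443/1 - 23814 = -16443*1 - 23814 = -16443 - 23814 = -40257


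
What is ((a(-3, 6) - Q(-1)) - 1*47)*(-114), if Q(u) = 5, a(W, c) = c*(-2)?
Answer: 7296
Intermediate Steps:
a(W, c) = -2*c
((a(-3, 6) - Q(-1)) - 1*47)*(-114) = ((-2*6 - 1*5) - 1*47)*(-114) = ((-12 - 5) - 47)*(-114) = (-17 - 47)*(-114) = -64*(-114) = 7296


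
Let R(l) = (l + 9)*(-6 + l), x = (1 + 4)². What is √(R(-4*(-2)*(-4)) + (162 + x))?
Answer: √1061 ≈ 32.573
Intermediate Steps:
x = 25 (x = 5² = 25)
R(l) = (-6 + l)*(9 + l) (R(l) = (9 + l)*(-6 + l) = (-6 + l)*(9 + l))
√(R(-4*(-2)*(-4)) + (162 + x)) = √((-54 + (-4*(-2)*(-4))² + 3*(-4*(-2)*(-4))) + (162 + 25)) = √((-54 + (8*(-4))² + 3*(8*(-4))) + 187) = √((-54 + (-32)² + 3*(-32)) + 187) = √((-54 + 1024 - 96) + 187) = √(874 + 187) = √1061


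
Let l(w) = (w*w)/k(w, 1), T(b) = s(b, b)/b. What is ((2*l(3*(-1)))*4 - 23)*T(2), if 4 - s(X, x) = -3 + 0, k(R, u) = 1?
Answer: 343/2 ≈ 171.50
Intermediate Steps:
s(X, x) = 7 (s(X, x) = 4 - (-3 + 0) = 4 - 1*(-3) = 4 + 3 = 7)
T(b) = 7/b
l(w) = w² (l(w) = (w*w)/1 = w²*1 = w²)
((2*l(3*(-1)))*4 - 23)*T(2) = ((2*(3*(-1))²)*4 - 23)*(7/2) = ((2*(-3)²)*4 - 23)*(7*(½)) = ((2*9)*4 - 23)*(7/2) = (18*4 - 23)*(7/2) = (72 - 23)*(7/2) = 49*(7/2) = 343/2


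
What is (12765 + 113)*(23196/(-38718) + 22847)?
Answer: 1898575530350/6453 ≈ 2.9422e+8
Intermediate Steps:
(12765 + 113)*(23196/(-38718) + 22847) = 12878*(23196*(-1/38718) + 22847) = 12878*(-3866/6453 + 22847) = 12878*(147427825/6453) = 1898575530350/6453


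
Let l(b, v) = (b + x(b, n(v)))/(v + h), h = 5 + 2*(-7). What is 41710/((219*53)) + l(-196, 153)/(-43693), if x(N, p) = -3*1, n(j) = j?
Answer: 87477651371/24342943248 ≈ 3.5936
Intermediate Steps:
x(N, p) = -3
h = -9 (h = 5 - 14 = -9)
l(b, v) = (-3 + b)/(-9 + v) (l(b, v) = (b - 3)/(v - 9) = (-3 + b)/(-9 + v))
41710/((219*53)) + l(-196, 153)/(-43693) = 41710/((219*53)) + ((-3 - 196)/(-9 + 153))/(-43693) = 41710/11607 + (-199/144)*(-1/43693) = 41710*(1/11607) + ((1/144)*(-199))*(-1/43693) = 41710/11607 - 199/144*(-1/43693) = 41710/11607 + 199/6291792 = 87477651371/24342943248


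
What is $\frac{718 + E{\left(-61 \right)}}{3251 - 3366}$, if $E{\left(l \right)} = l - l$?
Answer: $- \frac{718}{115} \approx -6.2435$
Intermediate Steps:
$E{\left(l \right)} = 0$
$\frac{718 + E{\left(-61 \right)}}{3251 - 3366} = \frac{718 + 0}{3251 - 3366} = \frac{718}{-115} = 718 \left(- \frac{1}{115}\right) = - \frac{718}{115}$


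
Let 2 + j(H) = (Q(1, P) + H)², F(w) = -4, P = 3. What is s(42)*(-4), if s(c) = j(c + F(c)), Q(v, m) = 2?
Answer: -6392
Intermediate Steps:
j(H) = -2 + (2 + H)²
s(c) = -2 + (-2 + c)² (s(c) = -2 + (2 + (c - 4))² = -2 + (2 + (-4 + c))² = -2 + (-2 + c)²)
s(42)*(-4) = (-2 + (-2 + 42)²)*(-4) = (-2 + 40²)*(-4) = (-2 + 1600)*(-4) = 1598*(-4) = -6392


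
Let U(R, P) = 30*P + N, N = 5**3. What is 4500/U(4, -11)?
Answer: -900/41 ≈ -21.951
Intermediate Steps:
N = 125
U(R, P) = 125 + 30*P (U(R, P) = 30*P + 125 = 125 + 30*P)
4500/U(4, -11) = 4500/(125 + 30*(-11)) = 4500/(125 - 330) = 4500/(-205) = 4500*(-1/205) = -900/41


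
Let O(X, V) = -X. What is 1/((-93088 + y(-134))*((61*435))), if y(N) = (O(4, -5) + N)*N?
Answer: -1/1979404860 ≈ -5.0520e-10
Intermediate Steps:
y(N) = N*(-4 + N) (y(N) = (-1*4 + N)*N = (-4 + N)*N = N*(-4 + N))
1/((-93088 + y(-134))*((61*435))) = 1/((-93088 - 134*(-4 - 134))*((61*435))) = 1/(-93088 - 134*(-138)*26535) = (1/26535)/(-93088 + 18492) = (1/26535)/(-74596) = -1/74596*1/26535 = -1/1979404860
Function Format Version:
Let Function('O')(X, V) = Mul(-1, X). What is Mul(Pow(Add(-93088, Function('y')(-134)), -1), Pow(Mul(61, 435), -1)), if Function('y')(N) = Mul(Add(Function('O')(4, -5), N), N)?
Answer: Rational(-1, 1979404860) ≈ -5.0520e-10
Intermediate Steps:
Function('y')(N) = Mul(N, Add(-4, N)) (Function('y')(N) = Mul(Add(Mul(-1, 4), N), N) = Mul(Add(-4, N), N) = Mul(N, Add(-4, N)))
Mul(Pow(Add(-93088, Function('y')(-134)), -1), Pow(Mul(61, 435), -1)) = Mul(Pow(Add(-93088, Mul(-134, Add(-4, -134))), -1), Pow(Mul(61, 435), -1)) = Mul(Pow(Add(-93088, Mul(-134, -138)), -1), Pow(26535, -1)) = Mul(Pow(Add(-93088, 18492), -1), Rational(1, 26535)) = Mul(Pow(-74596, -1), Rational(1, 26535)) = Mul(Rational(-1, 74596), Rational(1, 26535)) = Rational(-1, 1979404860)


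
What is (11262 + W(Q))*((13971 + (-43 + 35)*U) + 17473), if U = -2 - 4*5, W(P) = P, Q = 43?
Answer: 357464100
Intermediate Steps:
U = -22 (U = -2 - 20 = -22)
(11262 + W(Q))*((13971 + (-43 + 35)*U) + 17473) = (11262 + 43)*((13971 + (-43 + 35)*(-22)) + 17473) = 11305*((13971 - 8*(-22)) + 17473) = 11305*((13971 + 176) + 17473) = 11305*(14147 + 17473) = 11305*31620 = 357464100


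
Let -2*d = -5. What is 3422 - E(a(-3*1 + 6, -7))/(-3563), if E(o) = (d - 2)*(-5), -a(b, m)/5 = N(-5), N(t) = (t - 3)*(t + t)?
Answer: 24385167/7126 ≈ 3422.0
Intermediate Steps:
d = 5/2 (d = -½*(-5) = 5/2 ≈ 2.5000)
N(t) = 2*t*(-3 + t) (N(t) = (-3 + t)*(2*t) = 2*t*(-3 + t))
a(b, m) = -400 (a(b, m) = -10*(-5)*(-3 - 5) = -10*(-5)*(-8) = -5*80 = -400)
E(o) = -5/2 (E(o) = (5/2 - 2)*(-5) = (½)*(-5) = -5/2)
3422 - E(a(-3*1 + 6, -7))/(-3563) = 3422 - (-5)/(2*(-3563)) = 3422 - (-5)*(-1)/(2*3563) = 3422 - 1*5/7126 = 3422 - 5/7126 = 24385167/7126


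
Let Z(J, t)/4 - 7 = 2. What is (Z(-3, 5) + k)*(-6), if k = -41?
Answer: 30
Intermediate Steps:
Z(J, t) = 36 (Z(J, t) = 28 + 4*2 = 28 + 8 = 36)
(Z(-3, 5) + k)*(-6) = (36 - 41)*(-6) = -5*(-6) = 30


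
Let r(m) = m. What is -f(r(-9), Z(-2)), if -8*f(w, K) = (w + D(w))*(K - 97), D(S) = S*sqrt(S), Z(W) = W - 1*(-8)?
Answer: 819/8 + 2457*I/8 ≈ 102.38 + 307.13*I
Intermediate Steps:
Z(W) = 8 + W (Z(W) = W + 8 = 8 + W)
D(S) = S**(3/2)
f(w, K) = -(-97 + K)*(w + w**(3/2))/8 (f(w, K) = -(w + w**(3/2))*(K - 97)/8 = -(w + w**(3/2))*(-97 + K)/8 = -(-97 + K)*(w + w**(3/2))/8)
-f(r(-9), Z(-2)) = -((97/8)*(-9) + 97*(-9)**(3/2)/8 - 1/8*(8 - 2)*(-9) - (8 - 2)*(-9)**(3/2)/8) = -(-873/8 + 97*(-27*I)/8 - 1/8*6*(-9) - 1/8*6*(-27*I)) = -(-873/8 - 2619*I/8 + 27/4 + 81*I/4) = -(-819/8 - 2457*I/8) = 819/8 + 2457*I/8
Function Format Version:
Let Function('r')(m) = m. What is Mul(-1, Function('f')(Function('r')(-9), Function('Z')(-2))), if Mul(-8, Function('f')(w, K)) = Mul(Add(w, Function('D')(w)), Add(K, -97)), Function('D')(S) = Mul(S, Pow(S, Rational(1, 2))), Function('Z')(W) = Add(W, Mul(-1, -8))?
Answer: Add(Rational(819, 8), Mul(Rational(2457, 8), I)) ≈ Add(102.38, Mul(307.13, I))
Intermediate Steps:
Function('Z')(W) = Add(8, W) (Function('Z')(W) = Add(W, 8) = Add(8, W))
Function('D')(S) = Pow(S, Rational(3, 2))
Function('f')(w, K) = Mul(Rational(-1, 8), Add(-97, K), Add(w, Pow(w, Rational(3, 2)))) (Function('f')(w, K) = Mul(Rational(-1, 8), Mul(Add(w, Pow(w, Rational(3, 2))), Add(K, -97))) = Mul(Rational(-1, 8), Mul(Add(w, Pow(w, Rational(3, 2))), Add(-97, K))) = Mul(Rational(-1, 8), Mul(Add(-97, K), Add(w, Pow(w, Rational(3, 2))))) = Mul(Rational(-1, 8), Add(-97, K), Add(w, Pow(w, Rational(3, 2)))))
Mul(-1, Function('f')(Function('r')(-9), Function('Z')(-2))) = Mul(-1, Add(Mul(Rational(97, 8), -9), Mul(Rational(97, 8), Pow(-9, Rational(3, 2))), Mul(Rational(-1, 8), Add(8, -2), -9), Mul(Rational(-1, 8), Add(8, -2), Pow(-9, Rational(3, 2))))) = Mul(-1, Add(Rational(-873, 8), Mul(Rational(97, 8), Mul(-27, I)), Mul(Rational(-1, 8), 6, -9), Mul(Rational(-1, 8), 6, Mul(-27, I)))) = Mul(-1, Add(Rational(-873, 8), Mul(Rational(-2619, 8), I), Rational(27, 4), Mul(Rational(81, 4), I))) = Mul(-1, Add(Rational(-819, 8), Mul(Rational(-2457, 8), I))) = Add(Rational(819, 8), Mul(Rational(2457, 8), I))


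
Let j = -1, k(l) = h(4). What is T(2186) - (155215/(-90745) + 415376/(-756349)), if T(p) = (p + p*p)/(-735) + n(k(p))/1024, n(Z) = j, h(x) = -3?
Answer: -22392456862269161221/3443824240890880 ≈ -6502.2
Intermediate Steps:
k(l) = -3
n(Z) = -1
T(p) = -1/1024 - p/735 - p²/735 (T(p) = (p + p*p)/(-735) - 1/1024 = (p + p²)*(-1/735) - 1*1/1024 = (-p/735 - p²/735) - 1/1024 = -1/1024 - p/735 - p²/735)
T(2186) - (155215/(-90745) + 415376/(-756349)) = (-1/1024 - 1/735*2186 - 1/735*2186²) - (155215/(-90745) + 415376/(-756349)) = (-1/1024 - 2186/735 - 1/735*4778596) - (155215*(-1/90745) + 415376*(-1/756349)) = (-1/1024 - 2186/735 - 4778596/735) - (-31043/18149 - 415376/756349) = -1631840501/250880 - 1*(-31018001031/13726978001) = -1631840501/250880 + 31018001031/13726978001 = -22392456862269161221/3443824240890880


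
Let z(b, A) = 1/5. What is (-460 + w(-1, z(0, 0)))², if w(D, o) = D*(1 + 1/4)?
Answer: 3404025/16 ≈ 2.1275e+5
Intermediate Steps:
z(b, A) = ⅕
w(D, o) = 5*D/4 (w(D, o) = D*(1 + ¼) = D*(5/4) = 5*D/4)
(-460 + w(-1, z(0, 0)))² = (-460 + (5/4)*(-1))² = (-460 - 5/4)² = (-1845/4)² = 3404025/16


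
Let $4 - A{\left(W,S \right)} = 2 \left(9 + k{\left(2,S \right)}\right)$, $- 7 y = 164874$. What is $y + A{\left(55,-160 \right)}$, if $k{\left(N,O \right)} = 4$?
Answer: $- \frac{165028}{7} \approx -23575.0$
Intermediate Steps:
$y = - \frac{164874}{7}$ ($y = \left(- \frac{1}{7}\right) 164874 = - \frac{164874}{7} \approx -23553.0$)
$A{\left(W,S \right)} = -22$ ($A{\left(W,S \right)} = 4 - 2 \left(9 + 4\right) = 4 - 2 \cdot 13 = 4 - 26 = -22$)
$y + A{\left(55,-160 \right)} = - \frac{164874}{7} - 22 = - \frac{165028}{7}$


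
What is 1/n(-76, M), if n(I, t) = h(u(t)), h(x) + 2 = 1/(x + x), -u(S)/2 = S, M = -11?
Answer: -44/87 ≈ -0.50575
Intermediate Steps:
u(S) = -2*S
h(x) = -2 + 1/(2*x) (h(x) = -2 + 1/(x + x) = -2 + 1/(2*x))
n(I, t) = -2 - 1/(4*t) (n(I, t) = -2 + 1/(2*((-2*t))) = -2 + (-1/(2*t))/2 = -2 - 1/(4*t))
1/n(-76, M) = 1/(-2 - ¼/(-11)) = 1/(-2 - ¼*(-1/11)) = 1/(-2 + 1/44) = 1/(-87/44) = -44/87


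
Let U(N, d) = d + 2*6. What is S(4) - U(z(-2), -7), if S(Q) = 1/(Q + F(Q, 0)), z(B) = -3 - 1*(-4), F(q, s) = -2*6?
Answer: -41/8 ≈ -5.1250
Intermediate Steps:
F(q, s) = -12
z(B) = 1 (z(B) = -3 + 4 = 1)
S(Q) = 1/(-12 + Q) (S(Q) = 1/(Q - 12) = 1/(-12 + Q))
U(N, d) = 12 + d (U(N, d) = d + 12 = 12 + d)
S(4) - U(z(-2), -7) = 1/(-12 + 4) - (12 - 7) = 1/(-8) - 1*5 = -⅛ - 5 = -41/8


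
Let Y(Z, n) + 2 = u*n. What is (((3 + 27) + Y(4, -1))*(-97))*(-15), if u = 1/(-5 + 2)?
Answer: 41225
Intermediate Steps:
u = -⅓ (u = 1/(-3) = -⅓ ≈ -0.33333)
Y(Z, n) = -2 - n/3
(((3 + 27) + Y(4, -1))*(-97))*(-15) = (((3 + 27) + (-2 - ⅓*(-1)))*(-97))*(-15) = ((30 + (-2 + ⅓))*(-97))*(-15) = ((30 - 5/3)*(-97))*(-15) = ((85/3)*(-97))*(-15) = -8245/3*(-15) = 41225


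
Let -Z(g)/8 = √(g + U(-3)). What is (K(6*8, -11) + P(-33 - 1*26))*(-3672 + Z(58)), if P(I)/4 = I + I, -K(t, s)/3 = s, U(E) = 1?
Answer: 1612008 + 3512*√59 ≈ 1.6390e+6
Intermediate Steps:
K(t, s) = -3*s
P(I) = 8*I (P(I) = 4*(I + I) = 4*(2*I) = 8*I)
Z(g) = -8*√(1 + g) (Z(g) = -8*√(g + 1) = -8*√(1 + g))
(K(6*8, -11) + P(-33 - 1*26))*(-3672 + Z(58)) = (-3*(-11) + 8*(-33 - 1*26))*(-3672 - 8*√(1 + 58)) = (33 + 8*(-33 - 26))*(-3672 - 8*√59) = (33 + 8*(-59))*(-3672 - 8*√59) = (33 - 472)*(-3672 - 8*√59) = -439*(-3672 - 8*√59) = 1612008 + 3512*√59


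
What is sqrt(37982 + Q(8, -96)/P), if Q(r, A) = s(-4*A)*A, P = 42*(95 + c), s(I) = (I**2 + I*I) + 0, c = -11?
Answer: sqrt(1467902)/7 ≈ 173.08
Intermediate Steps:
s(I) = 2*I**2 (s(I) = (I**2 + I**2) + 0 = 2*I**2 + 0 = 2*I**2)
P = 3528 (P = 42*(95 - 11) = 42*84 = 3528)
Q(r, A) = 32*A**3 (Q(r, A) = (2*(-4*A)**2)*A = (2*(16*A**2))*A = (32*A**2)*A = 32*A**3)
sqrt(37982 + Q(8, -96)/P) = sqrt(37982 + (32*(-96)**3)/3528) = sqrt(37982 + (32*(-884736))*(1/3528)) = sqrt(37982 - 28311552*1/3528) = sqrt(37982 - 393216/49) = sqrt(1467902/49) = sqrt(1467902)/7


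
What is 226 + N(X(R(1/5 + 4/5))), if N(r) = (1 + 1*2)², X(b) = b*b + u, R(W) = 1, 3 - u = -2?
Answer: 235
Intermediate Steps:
u = 5 (u = 3 - 1*(-2) = 3 + 2 = 5)
X(b) = 5 + b² (X(b) = b*b + 5 = b² + 5 = 5 + b²)
N(r) = 9 (N(r) = (1 + 2)² = 3² = 9)
226 + N(X(R(1/5 + 4/5))) = 226 + 9 = 235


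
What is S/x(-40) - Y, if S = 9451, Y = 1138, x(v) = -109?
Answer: -133493/109 ≈ -1224.7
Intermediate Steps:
S/x(-40) - Y = 9451/(-109) - 1*1138 = 9451*(-1/109) - 1138 = -9451/109 - 1138 = -133493/109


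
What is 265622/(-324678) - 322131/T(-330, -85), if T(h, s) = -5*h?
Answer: -17504520853/89286450 ≈ -196.05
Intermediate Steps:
265622/(-324678) - 322131/T(-330, -85) = 265622/(-324678) - 322131/((-5*(-330))) = 265622*(-1/324678) - 322131/1650 = -132811/162339 - 322131*1/1650 = -132811/162339 - 107377/550 = -17504520853/89286450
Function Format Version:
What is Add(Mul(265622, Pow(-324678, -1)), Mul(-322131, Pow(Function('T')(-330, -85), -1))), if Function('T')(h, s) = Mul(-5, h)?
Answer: Rational(-17504520853, 89286450) ≈ -196.05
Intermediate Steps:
Add(Mul(265622, Pow(-324678, -1)), Mul(-322131, Pow(Function('T')(-330, -85), -1))) = Add(Mul(265622, Pow(-324678, -1)), Mul(-322131, Pow(Mul(-5, -330), -1))) = Add(Mul(265622, Rational(-1, 324678)), Mul(-322131, Pow(1650, -1))) = Add(Rational(-132811, 162339), Mul(-322131, Rational(1, 1650))) = Add(Rational(-132811, 162339), Rational(-107377, 550)) = Rational(-17504520853, 89286450)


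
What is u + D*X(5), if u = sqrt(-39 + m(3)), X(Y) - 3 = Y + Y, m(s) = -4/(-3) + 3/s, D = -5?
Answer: -65 + I*sqrt(330)/3 ≈ -65.0 + 6.0553*I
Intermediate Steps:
m(s) = 4/3 + 3/s (m(s) = -4*(-1/3) + 3/s = 4/3 + 3/s)
X(Y) = 3 + 2*Y (X(Y) = 3 + (Y + Y) = 3 + 2*Y)
u = I*sqrt(330)/3 (u = sqrt(-39 + (4/3 + 3/3)) = sqrt(-39 + (4/3 + 3*(1/3))) = sqrt(-39 + (4/3 + 1)) = sqrt(-39 + 7/3) = sqrt(-110/3) = I*sqrt(330)/3 ≈ 6.0553*I)
u + D*X(5) = I*sqrt(330)/3 - 5*(3 + 2*5) = I*sqrt(330)/3 - 5*(3 + 10) = I*sqrt(330)/3 - 5*13 = I*sqrt(330)/3 - 65 = -65 + I*sqrt(330)/3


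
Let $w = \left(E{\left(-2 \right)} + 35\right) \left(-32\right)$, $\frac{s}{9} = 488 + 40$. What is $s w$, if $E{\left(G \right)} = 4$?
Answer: $-5930496$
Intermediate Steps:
$s = 4752$ ($s = 9 \left(488 + 40\right) = 9 \cdot 528 = 4752$)
$w = -1248$ ($w = \left(4 + 35\right) \left(-32\right) = 39 \left(-32\right) = -1248$)
$s w = 4752 \left(-1248\right) = -5930496$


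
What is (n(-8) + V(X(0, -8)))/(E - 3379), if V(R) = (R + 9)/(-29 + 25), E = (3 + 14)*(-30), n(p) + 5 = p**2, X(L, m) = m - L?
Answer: -235/15556 ≈ -0.015107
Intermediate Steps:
n(p) = -5 + p**2
E = -510 (E = 17*(-30) = -510)
V(R) = -9/4 - R/4 (V(R) = (9 + R)/(-4) = (9 + R)*(-1/4) = -9/4 - R/4)
(n(-8) + V(X(0, -8)))/(E - 3379) = ((-5 + (-8)**2) + (-9/4 - (-8 - 1*0)/4))/(-510 - 3379) = ((-5 + 64) + (-9/4 - (-8 + 0)/4))/(-3889) = (59 + (-9/4 - 1/4*(-8)))*(-1/3889) = (59 + (-9/4 + 2))*(-1/3889) = (59 - 1/4)*(-1/3889) = (235/4)*(-1/3889) = -235/15556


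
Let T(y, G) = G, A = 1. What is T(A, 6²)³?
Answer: 46656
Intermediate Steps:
T(A, 6²)³ = (6²)³ = 36³ = 46656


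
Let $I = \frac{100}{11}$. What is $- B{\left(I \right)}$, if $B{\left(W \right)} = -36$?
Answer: $36$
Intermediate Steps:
$I = \frac{100}{11}$ ($I = 100 \cdot \frac{1}{11} = \frac{100}{11} \approx 9.0909$)
$- B{\left(I \right)} = \left(-1\right) \left(-36\right) = 36$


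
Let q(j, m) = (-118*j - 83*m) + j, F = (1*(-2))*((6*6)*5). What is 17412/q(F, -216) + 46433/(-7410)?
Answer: -36933137/6179940 ≈ -5.9763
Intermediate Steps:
F = -360 (F = -72*5 = -2*180 = -360)
q(j, m) = -117*j - 83*m
17412/q(F, -216) + 46433/(-7410) = 17412/(-117*(-360) - 83*(-216)) + 46433/(-7410) = 17412/(42120 + 17928) + 46433*(-1/7410) = 17412/60048 - 46433/7410 = 17412*(1/60048) - 46433/7410 = 1451/5004 - 46433/7410 = -36933137/6179940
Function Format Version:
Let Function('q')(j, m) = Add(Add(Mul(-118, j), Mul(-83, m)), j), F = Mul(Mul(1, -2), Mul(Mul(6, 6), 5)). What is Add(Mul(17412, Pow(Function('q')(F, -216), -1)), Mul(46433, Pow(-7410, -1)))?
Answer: Rational(-36933137, 6179940) ≈ -5.9763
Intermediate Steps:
F = -360 (F = Mul(-2, Mul(36, 5)) = Mul(-2, 180) = -360)
Function('q')(j, m) = Add(Mul(-117, j), Mul(-83, m))
Add(Mul(17412, Pow(Function('q')(F, -216), -1)), Mul(46433, Pow(-7410, -1))) = Add(Mul(17412, Pow(Add(Mul(-117, -360), Mul(-83, -216)), -1)), Mul(46433, Pow(-7410, -1))) = Add(Mul(17412, Pow(Add(42120, 17928), -1)), Mul(46433, Rational(-1, 7410))) = Add(Mul(17412, Pow(60048, -1)), Rational(-46433, 7410)) = Add(Mul(17412, Rational(1, 60048)), Rational(-46433, 7410)) = Add(Rational(1451, 5004), Rational(-46433, 7410)) = Rational(-36933137, 6179940)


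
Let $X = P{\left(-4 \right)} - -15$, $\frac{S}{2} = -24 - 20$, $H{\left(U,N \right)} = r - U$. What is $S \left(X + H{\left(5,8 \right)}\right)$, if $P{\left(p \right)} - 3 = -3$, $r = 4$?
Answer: $-1232$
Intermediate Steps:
$P{\left(p \right)} = 0$ ($P{\left(p \right)} = 3 - 3 = 0$)
$H{\left(U,N \right)} = 4 - U$
$S = -88$ ($S = 2 \left(-24 - 20\right) = 2 \left(-44\right) = -88$)
$X = 15$ ($X = 0 - -15 = 0 + 15 = 15$)
$S \left(X + H{\left(5,8 \right)}\right) = - 88 \left(15 + \left(4 - 5\right)\right) = - 88 \left(15 - 1\right) = \left(-88\right) 14 = -1232$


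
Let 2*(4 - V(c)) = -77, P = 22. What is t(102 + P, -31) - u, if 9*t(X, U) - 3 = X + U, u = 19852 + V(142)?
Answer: -119303/6 ≈ -19884.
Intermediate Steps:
V(c) = 85/2 (V(c) = 4 - 1/2*(-77) = 4 + 77/2 = 85/2)
u = 39789/2 (u = 19852 + 85/2 = 39789/2 ≈ 19895.)
t(X, U) = 1/3 + U/9 + X/9 (t(X, U) = 1/3 + (X + U)/9 = 1/3 + (U + X)/9 = 1/3 + (U/9 + X/9) = 1/3 + U/9 + X/9)
t(102 + P, -31) - u = (1/3 + (1/9)*(-31) + (102 + 22)/9) - 1*39789/2 = (1/3 - 31/9 + (1/9)*124) - 39789/2 = (1/3 - 31/9 + 124/9) - 39789/2 = 32/3 - 39789/2 = -119303/6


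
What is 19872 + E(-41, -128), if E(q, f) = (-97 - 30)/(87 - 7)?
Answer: 1589633/80 ≈ 19870.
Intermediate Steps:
E(q, f) = -127/80
19872 + E(-41, -128) = 19872 - 127/80 = 1589633/80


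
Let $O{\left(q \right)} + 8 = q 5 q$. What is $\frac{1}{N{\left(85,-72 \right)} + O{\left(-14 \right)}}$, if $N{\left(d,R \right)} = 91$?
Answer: $\frac{1}{1063} \approx 0.00094073$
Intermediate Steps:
$O{\left(q \right)} = -8 + 5 q^{2}$ ($O{\left(q \right)} = -8 + q 5 q = -8 + 5 q q = -8 + 5 q^{2}$)
$\frac{1}{N{\left(85,-72 \right)} + O{\left(-14 \right)}} = \frac{1}{91 - \left(8 - 5 \left(-14\right)^{2}\right)} = \frac{1}{91 + \left(-8 + 5 \cdot 196\right)} = \frac{1}{91 + \left(-8 + 980\right)} = \frac{1}{91 + 972} = \frac{1}{1063}$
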